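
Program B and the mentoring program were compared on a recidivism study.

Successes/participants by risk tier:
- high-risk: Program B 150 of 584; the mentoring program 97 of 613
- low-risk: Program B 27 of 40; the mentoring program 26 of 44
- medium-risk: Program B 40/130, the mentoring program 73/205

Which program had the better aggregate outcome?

Program B

High-risk: Program B 150/584 = 25.7%, the mentoring program 97/613 = 15.8% → Program B
Low-risk: Program B 27/40 = 67.5%, the mentoring program 26/44 = 59.1% → Program B
Medium-risk: Program B 40/130 = 30.8%, the mentoring program 73/205 = 35.6% → the mentoring program
Overall: Program B 217/754 = 28.8%, the mentoring program 196/862 = 22.7% → Program B
(Neither sweeps every risk group, but Program B has the higher pooled rate.)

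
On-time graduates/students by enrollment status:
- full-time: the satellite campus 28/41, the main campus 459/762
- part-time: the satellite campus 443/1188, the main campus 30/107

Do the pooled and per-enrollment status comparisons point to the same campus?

Full-time: the satellite campus 28/41 = 68.3%, the main campus 459/762 = 60.2% → the satellite campus
Part-time: the satellite campus 443/1188 = 37.3%, the main campus 30/107 = 28.0% → the satellite campus
Overall: the satellite campus 471/1229 = 38.3%, the main campus 489/869 = 56.3% → the main campus
The satellite campus wins each enrollment group but the main campus wins overall — the comparison reverses. The satellite campus's students skew toward part-time, which has a lower base rate.

No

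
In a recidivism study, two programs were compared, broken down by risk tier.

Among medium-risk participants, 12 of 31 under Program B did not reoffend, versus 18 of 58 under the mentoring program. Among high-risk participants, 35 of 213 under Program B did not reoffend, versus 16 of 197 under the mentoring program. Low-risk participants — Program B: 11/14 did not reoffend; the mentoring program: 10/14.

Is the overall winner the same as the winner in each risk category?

Medium-risk: Program B 12/31 = 38.7%, the mentoring program 18/58 = 31.0% → Program B
High-risk: Program B 35/213 = 16.4%, the mentoring program 16/197 = 8.1% → Program B
Low-risk: Program B 11/14 = 78.6%, the mentoring program 10/14 = 71.4% → Program B
Overall: Program B 58/258 = 22.5%, the mentoring program 44/269 = 16.4% → Program B
Program B wins overall and in every risk group — no reversal.

Yes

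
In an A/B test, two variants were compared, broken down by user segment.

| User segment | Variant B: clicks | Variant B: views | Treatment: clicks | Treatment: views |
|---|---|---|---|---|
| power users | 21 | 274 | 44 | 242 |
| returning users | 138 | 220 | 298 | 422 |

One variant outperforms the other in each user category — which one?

Power users: Variant B 21/274 = 7.7%, Treatment 44/242 = 18.2% → Treatment
Returning users: Variant B 138/220 = 62.7%, Treatment 298/422 = 70.6% → Treatment
Treatment has the higher rate in both groups.

Treatment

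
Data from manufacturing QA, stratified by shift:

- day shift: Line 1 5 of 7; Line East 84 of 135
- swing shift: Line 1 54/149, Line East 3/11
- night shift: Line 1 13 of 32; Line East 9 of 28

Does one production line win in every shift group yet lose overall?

Yes

Day shift: Line 1 5/7 = 71.4%, Line East 84/135 = 62.2% → Line 1
Swing shift: Line 1 54/149 = 36.2%, Line East 3/11 = 27.3% → Line 1
Night shift: Line 1 13/32 = 40.6%, Line East 9/28 = 32.1% → Line 1
Overall: Line 1 72/188 = 38.3%, Line East 96/174 = 55.2% → Line East
Line 1 wins each shift group but Line East wins overall — the comparison reverses. Line 1's units skew toward swing shift, which has a lower base rate.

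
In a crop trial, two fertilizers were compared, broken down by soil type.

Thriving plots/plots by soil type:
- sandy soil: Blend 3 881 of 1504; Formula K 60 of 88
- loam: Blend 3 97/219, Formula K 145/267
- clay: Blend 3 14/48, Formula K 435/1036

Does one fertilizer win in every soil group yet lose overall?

Yes

Sandy soil: Blend 3 881/1504 = 58.6%, Formula K 60/88 = 68.2% → Formula K
Loam: Blend 3 97/219 = 44.3%, Formula K 145/267 = 54.3% → Formula K
Clay: Blend 3 14/48 = 29.2%, Formula K 435/1036 = 42.0% → Formula K
Overall: Blend 3 992/1771 = 56.0%, Formula K 640/1391 = 46.0% → Blend 3
Formula K wins each soil group but Blend 3 wins overall — the comparison reverses. Formula K's plots skew toward clay, which has a lower base rate.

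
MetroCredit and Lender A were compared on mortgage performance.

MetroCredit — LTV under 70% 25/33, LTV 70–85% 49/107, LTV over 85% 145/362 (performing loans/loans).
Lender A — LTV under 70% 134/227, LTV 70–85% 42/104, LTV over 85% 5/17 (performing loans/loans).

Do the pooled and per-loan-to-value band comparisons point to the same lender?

LTV under 70%: MetroCredit 25/33 = 75.8%, Lender A 134/227 = 59.0% → MetroCredit
LTV 70–85%: MetroCredit 49/107 = 45.8%, Lender A 42/104 = 40.4% → MetroCredit
LTV over 85%: MetroCredit 145/362 = 40.1%, Lender A 5/17 = 29.4% → MetroCredit
Overall: MetroCredit 219/502 = 43.6%, Lender A 181/348 = 52.0% → Lender A
MetroCredit wins each loan-to-value group but Lender A wins overall — the comparison reverses. MetroCredit's loans skew toward LTV over 85%, which has a lower base rate.

No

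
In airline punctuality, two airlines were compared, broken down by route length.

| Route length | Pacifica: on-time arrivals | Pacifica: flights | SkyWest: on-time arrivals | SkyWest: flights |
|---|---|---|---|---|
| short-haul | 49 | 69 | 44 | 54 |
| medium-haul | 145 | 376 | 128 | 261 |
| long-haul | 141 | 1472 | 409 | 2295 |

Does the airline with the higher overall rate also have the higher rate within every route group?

Short-haul: Pacifica 49/69 = 71.0%, SkyWest 44/54 = 81.5% → SkyWest
Medium-haul: Pacifica 145/376 = 38.6%, SkyWest 128/261 = 49.0% → SkyWest
Long-haul: Pacifica 141/1472 = 9.6%, SkyWest 409/2295 = 17.8% → SkyWest
Overall: Pacifica 335/1917 = 17.5%, SkyWest 581/2610 = 22.3% → SkyWest
SkyWest wins overall and in every route group — no reversal.

Yes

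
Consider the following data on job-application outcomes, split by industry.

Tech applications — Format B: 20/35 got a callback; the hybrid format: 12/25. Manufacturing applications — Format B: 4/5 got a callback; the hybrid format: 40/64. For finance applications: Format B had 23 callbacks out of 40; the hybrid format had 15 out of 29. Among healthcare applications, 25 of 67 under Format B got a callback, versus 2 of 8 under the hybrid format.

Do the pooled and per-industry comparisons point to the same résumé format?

No

Tech: Format B 20/35 = 57.1%, the hybrid format 12/25 = 48.0% → Format B
Manufacturing: Format B 4/5 = 80.0%, the hybrid format 40/64 = 62.5% → Format B
Finance: Format B 23/40 = 57.5%, the hybrid format 15/29 = 51.7% → Format B
Healthcare: Format B 25/67 = 37.3%, the hybrid format 2/8 = 25.0% → Format B
Overall: Format B 72/147 = 49.0%, the hybrid format 69/126 = 54.8% → the hybrid format
Format B wins each industry group but the hybrid format wins overall — the comparison reverses. Format B's applications skew toward healthcare, which has a lower base rate.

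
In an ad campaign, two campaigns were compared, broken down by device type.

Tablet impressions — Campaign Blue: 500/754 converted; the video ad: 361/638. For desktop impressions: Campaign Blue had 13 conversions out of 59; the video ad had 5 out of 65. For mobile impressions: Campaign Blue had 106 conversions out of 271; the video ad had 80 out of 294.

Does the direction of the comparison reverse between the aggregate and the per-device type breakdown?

Tablet: Campaign Blue 500/754 = 66.3%, the video ad 361/638 = 56.6% → Campaign Blue
Desktop: Campaign Blue 13/59 = 22.0%, the video ad 5/65 = 7.7% → Campaign Blue
Mobile: Campaign Blue 106/271 = 39.1%, the video ad 80/294 = 27.2% → Campaign Blue
Overall: Campaign Blue 619/1084 = 57.1%, the video ad 446/997 = 44.7% → Campaign Blue
Campaign Blue wins overall and in every device group — no reversal.

No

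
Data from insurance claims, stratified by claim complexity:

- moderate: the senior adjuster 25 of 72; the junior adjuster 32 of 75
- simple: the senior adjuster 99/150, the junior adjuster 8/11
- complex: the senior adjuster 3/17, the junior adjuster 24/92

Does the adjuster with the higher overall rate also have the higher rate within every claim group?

No

Moderate: the senior adjuster 25/72 = 34.7%, the junior adjuster 32/75 = 42.7% → the junior adjuster
Simple: the senior adjuster 99/150 = 66.0%, the junior adjuster 8/11 = 72.7% → the junior adjuster
Complex: the senior adjuster 3/17 = 17.6%, the junior adjuster 24/92 = 26.1% → the junior adjuster
Overall: the senior adjuster 127/239 = 53.1%, the junior adjuster 64/178 = 36.0% → the senior adjuster
The junior adjuster wins each claim group but the senior adjuster wins overall — the comparison reverses. The junior adjuster's claims skew toward complex, which has a lower base rate.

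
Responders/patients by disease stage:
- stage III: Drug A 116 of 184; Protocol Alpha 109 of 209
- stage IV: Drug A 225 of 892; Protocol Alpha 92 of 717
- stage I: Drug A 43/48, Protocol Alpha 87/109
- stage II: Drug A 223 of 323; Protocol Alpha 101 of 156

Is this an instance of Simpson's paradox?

No

Stage III: Drug A 116/184 = 63.0%, Protocol Alpha 109/209 = 52.2% → Drug A
Stage IV: Drug A 225/892 = 25.2%, Protocol Alpha 92/717 = 12.8% → Drug A
Stage I: Drug A 43/48 = 89.6%, Protocol Alpha 87/109 = 79.8% → Drug A
Stage II: Drug A 223/323 = 69.0%, Protocol Alpha 101/156 = 64.7% → Drug A
Overall: Drug A 607/1447 = 41.9%, Protocol Alpha 389/1191 = 32.7% → Drug A
Drug A wins overall and in every disease group — no reversal.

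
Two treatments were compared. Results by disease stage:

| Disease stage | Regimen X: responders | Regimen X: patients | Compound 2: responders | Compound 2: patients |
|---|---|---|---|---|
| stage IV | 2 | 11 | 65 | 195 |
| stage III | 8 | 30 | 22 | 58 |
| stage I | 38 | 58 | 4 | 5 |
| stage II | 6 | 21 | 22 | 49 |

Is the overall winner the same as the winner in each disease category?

Stage IV: Regimen X 2/11 = 18.2%, Compound 2 65/195 = 33.3% → Compound 2
Stage III: Regimen X 8/30 = 26.7%, Compound 2 22/58 = 37.9% → Compound 2
Stage I: Regimen X 38/58 = 65.5%, Compound 2 4/5 = 80.0% → Compound 2
Stage II: Regimen X 6/21 = 28.6%, Compound 2 22/49 = 44.9% → Compound 2
Overall: Regimen X 54/120 = 45.0%, Compound 2 113/307 = 36.8% → Regimen X
Compound 2 wins each disease group but Regimen X wins overall — the comparison reverses. Compound 2's patients skew toward stage IV, which has a lower base rate.

No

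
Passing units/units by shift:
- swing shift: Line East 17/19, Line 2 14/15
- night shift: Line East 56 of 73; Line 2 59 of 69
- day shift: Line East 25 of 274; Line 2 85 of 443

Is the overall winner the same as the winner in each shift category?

Yes

Swing shift: Line East 17/19 = 89.5%, Line 2 14/15 = 93.3% → Line 2
Night shift: Line East 56/73 = 76.7%, Line 2 59/69 = 85.5% → Line 2
Day shift: Line East 25/274 = 9.1%, Line 2 85/443 = 19.2% → Line 2
Overall: Line East 98/366 = 26.8%, Line 2 158/527 = 30.0% → Line 2
Line 2 wins overall and in every shift group — no reversal.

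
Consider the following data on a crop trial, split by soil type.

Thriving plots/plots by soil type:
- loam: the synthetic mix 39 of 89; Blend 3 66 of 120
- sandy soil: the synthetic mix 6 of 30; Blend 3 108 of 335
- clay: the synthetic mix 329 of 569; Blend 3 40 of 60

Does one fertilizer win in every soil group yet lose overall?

Loam: the synthetic mix 39/89 = 43.8%, Blend 3 66/120 = 55.0% → Blend 3
Sandy soil: the synthetic mix 6/30 = 20.0%, Blend 3 108/335 = 32.2% → Blend 3
Clay: the synthetic mix 329/569 = 57.8%, Blend 3 40/60 = 66.7% → Blend 3
Overall: the synthetic mix 374/688 = 54.4%, Blend 3 214/515 = 41.6% → the synthetic mix
Blend 3 wins each soil group but the synthetic mix wins overall — the comparison reverses. Blend 3's plots skew toward sandy soil, which has a lower base rate.

Yes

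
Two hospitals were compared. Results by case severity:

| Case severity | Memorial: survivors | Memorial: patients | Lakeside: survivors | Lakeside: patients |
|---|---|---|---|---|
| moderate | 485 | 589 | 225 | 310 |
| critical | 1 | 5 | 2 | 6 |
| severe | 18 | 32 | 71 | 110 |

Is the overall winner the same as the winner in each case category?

No

Moderate: Memorial 485/589 = 82.3%, Lakeside 225/310 = 72.6% → Memorial
Critical: Memorial 1/5 = 20.0%, Lakeside 2/6 = 33.3% → Lakeside
Severe: Memorial 18/32 = 56.2%, Lakeside 71/110 = 64.5% → Lakeside
Overall: Memorial 504/626 = 80.5%, Lakeside 298/426 = 70.0% → Memorial
Neither sweeps: Memorial wins 1 of 3 groups, Lakeside wins 2. Memorial wins overall but not every group — no Simpson reversal.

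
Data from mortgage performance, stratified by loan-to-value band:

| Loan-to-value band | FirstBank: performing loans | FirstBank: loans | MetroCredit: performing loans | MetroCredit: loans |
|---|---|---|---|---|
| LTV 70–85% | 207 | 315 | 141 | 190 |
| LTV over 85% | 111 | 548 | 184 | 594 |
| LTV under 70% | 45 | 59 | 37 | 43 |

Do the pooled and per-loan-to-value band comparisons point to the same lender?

Yes

LTV 70–85%: FirstBank 207/315 = 65.7%, MetroCredit 141/190 = 74.2% → MetroCredit
LTV over 85%: FirstBank 111/548 = 20.3%, MetroCredit 184/594 = 31.0% → MetroCredit
LTV under 70%: FirstBank 45/59 = 76.3%, MetroCredit 37/43 = 86.0% → MetroCredit
Overall: FirstBank 363/922 = 39.4%, MetroCredit 362/827 = 43.8% → MetroCredit
MetroCredit wins overall and in every loan-to-value group — no reversal.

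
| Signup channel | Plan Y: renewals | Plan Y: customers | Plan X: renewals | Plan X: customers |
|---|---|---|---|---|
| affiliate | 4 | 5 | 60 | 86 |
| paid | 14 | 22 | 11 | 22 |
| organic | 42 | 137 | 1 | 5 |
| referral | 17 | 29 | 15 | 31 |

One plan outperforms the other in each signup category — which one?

Plan Y

Affiliate: Plan Y 4/5 = 80.0%, Plan X 60/86 = 69.8% → Plan Y
Paid: Plan Y 14/22 = 63.6%, Plan X 11/22 = 50.0% → Plan Y
Organic: Plan Y 42/137 = 30.7%, Plan X 1/5 = 20.0% → Plan Y
Referral: Plan Y 17/29 = 58.6%, Plan X 15/31 = 48.4% → Plan Y
Plan Y has the higher rate in all 4 groups.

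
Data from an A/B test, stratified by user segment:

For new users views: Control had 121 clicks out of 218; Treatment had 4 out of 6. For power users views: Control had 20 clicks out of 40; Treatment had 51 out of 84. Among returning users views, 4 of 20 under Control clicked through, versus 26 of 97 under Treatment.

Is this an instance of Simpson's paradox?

Yes

New users: Control 121/218 = 55.5%, Treatment 4/6 = 66.7% → Treatment
Power users: Control 20/40 = 50.0%, Treatment 51/84 = 60.7% → Treatment
Returning users: Control 4/20 = 20.0%, Treatment 26/97 = 26.8% → Treatment
Overall: Control 145/278 = 52.2%, Treatment 81/187 = 43.3% → Control
Treatment wins each user group but Control wins overall — the comparison reverses. Treatment's views skew toward returning users, which has a lower base rate.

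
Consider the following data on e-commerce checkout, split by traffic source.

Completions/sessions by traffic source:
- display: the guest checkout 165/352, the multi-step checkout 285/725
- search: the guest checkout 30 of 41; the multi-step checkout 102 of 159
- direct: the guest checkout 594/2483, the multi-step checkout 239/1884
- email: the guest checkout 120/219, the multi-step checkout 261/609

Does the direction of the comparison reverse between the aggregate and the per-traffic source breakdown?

Display: the guest checkout 165/352 = 46.9%, the multi-step checkout 285/725 = 39.3% → the guest checkout
Search: the guest checkout 30/41 = 73.2%, the multi-step checkout 102/159 = 64.2% → the guest checkout
Direct: the guest checkout 594/2483 = 23.9%, the multi-step checkout 239/1884 = 12.7% → the guest checkout
Email: the guest checkout 120/219 = 54.8%, the multi-step checkout 261/609 = 42.9% → the guest checkout
Overall: the guest checkout 909/3095 = 29.4%, the multi-step checkout 887/3377 = 26.3% → the guest checkout
The guest checkout wins overall and in every traffic group — no reversal.

No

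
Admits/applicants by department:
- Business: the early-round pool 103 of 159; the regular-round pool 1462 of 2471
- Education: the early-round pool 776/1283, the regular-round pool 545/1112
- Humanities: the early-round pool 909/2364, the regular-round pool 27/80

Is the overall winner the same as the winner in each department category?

No

Business: the early-round pool 103/159 = 64.8%, the regular-round pool 1462/2471 = 59.2% → the early-round pool
Education: the early-round pool 776/1283 = 60.5%, the regular-round pool 545/1112 = 49.0% → the early-round pool
Humanities: the early-round pool 909/2364 = 38.5%, the regular-round pool 27/80 = 33.8% → the early-round pool
Overall: the early-round pool 1788/3806 = 47.0%, the regular-round pool 2034/3663 = 55.5% → the regular-round pool
The early-round pool wins each department group but the regular-round pool wins overall — the comparison reverses. The early-round pool's applicants skew toward Humanities, which has a lower base rate.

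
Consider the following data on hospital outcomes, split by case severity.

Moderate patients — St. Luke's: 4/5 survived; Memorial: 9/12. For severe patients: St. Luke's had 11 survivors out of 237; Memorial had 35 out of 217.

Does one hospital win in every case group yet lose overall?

Moderate: St. Luke's 4/5 = 80.0%, Memorial 9/12 = 75.0% → St. Luke's
Severe: St. Luke's 11/237 = 4.6%, Memorial 35/217 = 16.1% → Memorial
Overall: St. Luke's 15/242 = 6.2%, Memorial 44/229 = 19.2% → Memorial
Neither sweeps: St. Luke's wins 1 of 2 groups, Memorial wins 1. Memorial wins overall but not every group — no Simpson reversal.

No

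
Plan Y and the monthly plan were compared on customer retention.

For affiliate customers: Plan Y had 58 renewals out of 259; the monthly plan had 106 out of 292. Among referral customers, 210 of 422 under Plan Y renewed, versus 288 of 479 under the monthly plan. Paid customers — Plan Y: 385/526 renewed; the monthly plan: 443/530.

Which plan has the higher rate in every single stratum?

the monthly plan

Affiliate: Plan Y 58/259 = 22.4%, the monthly plan 106/292 = 36.3% → the monthly plan
Referral: Plan Y 210/422 = 49.8%, the monthly plan 288/479 = 60.1% → the monthly plan
Paid: Plan Y 385/526 = 73.2%, the monthly plan 443/530 = 83.6% → the monthly plan
The monthly plan has the higher rate in all 3 groups.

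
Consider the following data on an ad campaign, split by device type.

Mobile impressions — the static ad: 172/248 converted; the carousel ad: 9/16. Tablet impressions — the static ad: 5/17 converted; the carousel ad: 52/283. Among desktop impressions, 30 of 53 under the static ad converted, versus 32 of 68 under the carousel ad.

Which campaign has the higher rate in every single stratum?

Mobile: the static ad 172/248 = 69.4%, the carousel ad 9/16 = 56.2% → the static ad
Tablet: the static ad 5/17 = 29.4%, the carousel ad 52/283 = 18.4% → the static ad
Desktop: the static ad 30/53 = 56.6%, the carousel ad 32/68 = 47.1% → the static ad
The static ad has the higher rate in all 3 groups.

the static ad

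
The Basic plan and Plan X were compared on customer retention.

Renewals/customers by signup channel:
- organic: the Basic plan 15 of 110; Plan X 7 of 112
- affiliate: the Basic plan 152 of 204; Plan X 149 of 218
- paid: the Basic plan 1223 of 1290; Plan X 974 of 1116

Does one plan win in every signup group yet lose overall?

No

Organic: the Basic plan 15/110 = 13.6%, Plan X 7/112 = 6.2% → the Basic plan
Affiliate: the Basic plan 152/204 = 74.5%, Plan X 149/218 = 68.3% → the Basic plan
Paid: the Basic plan 1223/1290 = 94.8%, Plan X 974/1116 = 87.3% → the Basic plan
Overall: the Basic plan 1390/1604 = 86.7%, Plan X 1130/1446 = 78.1% → the Basic plan
The Basic plan wins overall and in every signup group — no reversal.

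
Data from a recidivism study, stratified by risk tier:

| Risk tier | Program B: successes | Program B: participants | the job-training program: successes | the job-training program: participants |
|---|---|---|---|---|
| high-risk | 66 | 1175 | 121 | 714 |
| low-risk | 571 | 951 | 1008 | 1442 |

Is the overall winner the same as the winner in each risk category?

High-risk: Program B 66/1175 = 5.6%, the job-training program 121/714 = 16.9% → the job-training program
Low-risk: Program B 571/951 = 60.0%, the job-training program 1008/1442 = 69.9% → the job-training program
Overall: Program B 637/2126 = 30.0%, the job-training program 1129/2156 = 52.4% → the job-training program
The job-training program wins overall and in every risk group — no reversal.

Yes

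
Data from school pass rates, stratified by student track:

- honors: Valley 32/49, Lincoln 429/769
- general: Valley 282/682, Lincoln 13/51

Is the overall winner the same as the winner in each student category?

Honors: Valley 32/49 = 65.3%, Lincoln 429/769 = 55.8% → Valley
General: Valley 282/682 = 41.3%, Lincoln 13/51 = 25.5% → Valley
Overall: Valley 314/731 = 43.0%, Lincoln 442/820 = 53.9% → Lincoln
Valley wins each student group but Lincoln wins overall — the comparison reverses. Valley's students skew toward general, which has a lower base rate.

No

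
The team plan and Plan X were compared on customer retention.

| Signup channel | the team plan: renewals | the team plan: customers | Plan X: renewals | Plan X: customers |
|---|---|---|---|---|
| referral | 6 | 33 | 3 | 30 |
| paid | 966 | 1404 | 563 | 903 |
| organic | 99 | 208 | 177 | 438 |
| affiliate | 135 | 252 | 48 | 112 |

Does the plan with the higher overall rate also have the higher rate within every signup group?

Referral: the team plan 6/33 = 18.2%, Plan X 3/30 = 10.0% → the team plan
Paid: the team plan 966/1404 = 68.8%, Plan X 563/903 = 62.3% → the team plan
Organic: the team plan 99/208 = 47.6%, Plan X 177/438 = 40.4% → the team plan
Affiliate: the team plan 135/252 = 53.6%, Plan X 48/112 = 42.9% → the team plan
Overall: the team plan 1206/1897 = 63.6%, Plan X 791/1483 = 53.3% → the team plan
The team plan wins overall and in every signup group — no reversal.

Yes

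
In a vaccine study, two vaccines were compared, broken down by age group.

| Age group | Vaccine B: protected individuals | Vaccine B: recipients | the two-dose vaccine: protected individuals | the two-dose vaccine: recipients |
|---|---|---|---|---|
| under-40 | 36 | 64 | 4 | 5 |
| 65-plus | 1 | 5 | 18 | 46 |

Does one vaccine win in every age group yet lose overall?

Yes

Under-40: Vaccine B 36/64 = 56.2%, the two-dose vaccine 4/5 = 80.0% → the two-dose vaccine
65-plus: Vaccine B 1/5 = 20.0%, the two-dose vaccine 18/46 = 39.1% → the two-dose vaccine
Overall: Vaccine B 37/69 = 53.6%, the two-dose vaccine 22/51 = 43.1% → Vaccine B
The two-dose vaccine wins each age group but Vaccine B wins overall — the comparison reverses. The two-dose vaccine's recipients skew toward 65-plus, which has a lower base rate.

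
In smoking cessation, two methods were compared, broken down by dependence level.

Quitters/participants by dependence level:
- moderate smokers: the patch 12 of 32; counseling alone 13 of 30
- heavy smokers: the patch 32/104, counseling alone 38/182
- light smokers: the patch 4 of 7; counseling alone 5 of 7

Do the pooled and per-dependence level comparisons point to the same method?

No

Moderate smokers: the patch 12/32 = 37.5%, counseling alone 13/30 = 43.3% → counseling alone
Heavy smokers: the patch 32/104 = 30.8%, counseling alone 38/182 = 20.9% → the patch
Light smokers: the patch 4/7 = 57.1%, counseling alone 5/7 = 71.4% → counseling alone
Overall: the patch 48/143 = 33.6%, counseling alone 56/219 = 25.6% → the patch
Neither sweeps: the patch wins 1 of 3 groups, counseling alone wins 2. The patch wins overall but not every group — no Simpson reversal.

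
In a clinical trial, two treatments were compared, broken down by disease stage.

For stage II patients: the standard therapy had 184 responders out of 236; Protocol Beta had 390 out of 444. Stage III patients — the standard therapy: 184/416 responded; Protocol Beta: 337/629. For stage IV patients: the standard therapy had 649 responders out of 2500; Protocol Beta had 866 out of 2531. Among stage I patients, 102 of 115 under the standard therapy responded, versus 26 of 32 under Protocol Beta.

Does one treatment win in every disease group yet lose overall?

No

Stage II: the standard therapy 184/236 = 78.0%, Protocol Beta 390/444 = 87.8% → Protocol Beta
Stage III: the standard therapy 184/416 = 44.2%, Protocol Beta 337/629 = 53.6% → Protocol Beta
Stage IV: the standard therapy 649/2500 = 26.0%, Protocol Beta 866/2531 = 34.2% → Protocol Beta
Stage I: the standard therapy 102/115 = 88.7%, Protocol Beta 26/32 = 81.2% → the standard therapy
Overall: the standard therapy 1119/3267 = 34.3%, Protocol Beta 1619/3636 = 44.5% → Protocol Beta
Neither sweeps: the standard therapy wins 1 of 4 groups, Protocol Beta wins 3. Protocol Beta wins overall but not every group — no Simpson reversal.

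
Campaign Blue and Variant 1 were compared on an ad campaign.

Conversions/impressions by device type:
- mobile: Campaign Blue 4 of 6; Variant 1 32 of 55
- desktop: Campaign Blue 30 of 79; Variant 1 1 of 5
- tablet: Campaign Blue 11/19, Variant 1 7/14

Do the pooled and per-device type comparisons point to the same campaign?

No

Mobile: Campaign Blue 4/6 = 66.7%, Variant 1 32/55 = 58.2% → Campaign Blue
Desktop: Campaign Blue 30/79 = 38.0%, Variant 1 1/5 = 20.0% → Campaign Blue
Tablet: Campaign Blue 11/19 = 57.9%, Variant 1 7/14 = 50.0% → Campaign Blue
Overall: Campaign Blue 45/104 = 43.3%, Variant 1 40/74 = 54.1% → Variant 1
Campaign Blue wins each device group but Variant 1 wins overall — the comparison reverses. Campaign Blue's impressions skew toward desktop, which has a lower base rate.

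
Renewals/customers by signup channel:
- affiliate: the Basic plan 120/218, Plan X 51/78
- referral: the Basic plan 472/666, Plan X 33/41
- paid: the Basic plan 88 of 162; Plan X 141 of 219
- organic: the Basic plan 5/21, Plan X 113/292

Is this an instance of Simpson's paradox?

Affiliate: the Basic plan 120/218 = 55.0%, Plan X 51/78 = 65.4% → Plan X
Referral: the Basic plan 472/666 = 70.9%, Plan X 33/41 = 80.5% → Plan X
Paid: the Basic plan 88/162 = 54.3%, Plan X 141/219 = 64.4% → Plan X
Organic: the Basic plan 5/21 = 23.8%, Plan X 113/292 = 38.7% → Plan X
Overall: the Basic plan 685/1067 = 64.2%, Plan X 338/630 = 53.7% → the Basic plan
Plan X wins each signup group but the Basic plan wins overall — the comparison reverses. Plan X's customers skew toward organic, which has a lower base rate.

Yes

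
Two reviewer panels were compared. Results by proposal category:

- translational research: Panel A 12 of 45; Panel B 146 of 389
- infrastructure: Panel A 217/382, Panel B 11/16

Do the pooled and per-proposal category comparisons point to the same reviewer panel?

Translational research: Panel A 12/45 = 26.7%, Panel B 146/389 = 37.5% → Panel B
Infrastructure: Panel A 217/382 = 56.8%, Panel B 11/16 = 68.8% → Panel B
Overall: Panel A 229/427 = 53.6%, Panel B 157/405 = 38.8% → Panel A
Panel B wins each proposal group but Panel A wins overall — the comparison reverses. Panel B's proposals skew toward translational research, which has a lower base rate.

No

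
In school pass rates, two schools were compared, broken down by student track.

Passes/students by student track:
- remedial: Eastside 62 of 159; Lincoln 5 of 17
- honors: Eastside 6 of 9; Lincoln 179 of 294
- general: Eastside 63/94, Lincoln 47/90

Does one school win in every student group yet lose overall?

Remedial: Eastside 62/159 = 39.0%, Lincoln 5/17 = 29.4% → Eastside
Honors: Eastside 6/9 = 66.7%, Lincoln 179/294 = 60.9% → Eastside
General: Eastside 63/94 = 67.0%, Lincoln 47/90 = 52.2% → Eastside
Overall: Eastside 131/262 = 50.0%, Lincoln 231/401 = 57.6% → Lincoln
Eastside wins each student group but Lincoln wins overall — the comparison reverses. Eastside's students skew toward remedial, which has a lower base rate.

Yes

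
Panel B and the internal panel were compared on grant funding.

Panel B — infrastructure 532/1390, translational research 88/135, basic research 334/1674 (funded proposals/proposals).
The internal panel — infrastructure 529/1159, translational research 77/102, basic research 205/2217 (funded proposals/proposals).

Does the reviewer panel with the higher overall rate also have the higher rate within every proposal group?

Infrastructure: Panel B 532/1390 = 38.3%, the internal panel 529/1159 = 45.6% → the internal panel
Translational research: Panel B 88/135 = 65.2%, the internal panel 77/102 = 75.5% → the internal panel
Basic research: Panel B 334/1674 = 20.0%, the internal panel 205/2217 = 9.2% → Panel B
Overall: Panel B 954/3199 = 29.8%, the internal panel 811/3478 = 23.3% → Panel B
Neither sweeps: Panel B wins 1 of 3 groups, the internal panel wins 2. Panel B wins overall but not every group — no Simpson reversal.

No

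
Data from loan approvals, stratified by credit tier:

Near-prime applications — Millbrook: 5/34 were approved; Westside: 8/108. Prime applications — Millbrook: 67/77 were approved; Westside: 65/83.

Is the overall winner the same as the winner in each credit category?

Yes

Near-prime: Millbrook 5/34 = 14.7%, Westside 8/108 = 7.4% → Millbrook
Prime: Millbrook 67/77 = 87.0%, Westside 65/83 = 78.3% → Millbrook
Overall: Millbrook 72/111 = 64.9%, Westside 73/191 = 38.2% → Millbrook
Millbrook wins overall and in every credit group — no reversal.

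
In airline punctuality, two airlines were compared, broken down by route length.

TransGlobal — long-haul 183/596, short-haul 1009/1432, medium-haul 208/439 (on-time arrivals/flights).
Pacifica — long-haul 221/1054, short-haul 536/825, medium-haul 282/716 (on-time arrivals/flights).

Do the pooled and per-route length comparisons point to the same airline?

Yes

Long-haul: TransGlobal 183/596 = 30.7%, Pacifica 221/1054 = 21.0% → TransGlobal
Short-haul: TransGlobal 1009/1432 = 70.5%, Pacifica 536/825 = 65.0% → TransGlobal
Medium-haul: TransGlobal 208/439 = 47.4%, Pacifica 282/716 = 39.4% → TransGlobal
Overall: TransGlobal 1400/2467 = 56.7%, Pacifica 1039/2595 = 40.0% → TransGlobal
TransGlobal wins overall and in every route group — no reversal.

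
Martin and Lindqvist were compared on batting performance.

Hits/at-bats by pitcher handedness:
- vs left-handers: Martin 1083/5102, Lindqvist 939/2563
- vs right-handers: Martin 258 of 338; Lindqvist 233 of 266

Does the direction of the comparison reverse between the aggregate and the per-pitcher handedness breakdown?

Vs left-handers: Martin 1083/5102 = 21.2%, Lindqvist 939/2563 = 36.6% → Lindqvist
Vs right-handers: Martin 258/338 = 76.3%, Lindqvist 233/266 = 87.6% → Lindqvist
Overall: Martin 1341/5440 = 24.7%, Lindqvist 1172/2829 = 41.4% → Lindqvist
Lindqvist wins overall and in every pitcher group — no reversal.

No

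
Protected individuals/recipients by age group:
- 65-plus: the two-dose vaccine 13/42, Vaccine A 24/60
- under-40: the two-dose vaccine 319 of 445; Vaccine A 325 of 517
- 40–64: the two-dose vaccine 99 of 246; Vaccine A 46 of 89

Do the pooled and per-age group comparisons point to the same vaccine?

No

65-plus: the two-dose vaccine 13/42 = 31.0%, Vaccine A 24/60 = 40.0% → Vaccine A
Under-40: the two-dose vaccine 319/445 = 71.7%, Vaccine A 325/517 = 62.9% → the two-dose vaccine
40–64: the two-dose vaccine 99/246 = 40.2%, Vaccine A 46/89 = 51.7% → Vaccine A
Overall: the two-dose vaccine 431/733 = 58.8%, Vaccine A 395/666 = 59.3% → Vaccine A
Neither sweeps: the two-dose vaccine wins 1 of 3 groups, Vaccine A wins 2. Vaccine A wins overall but not every group — no Simpson reversal.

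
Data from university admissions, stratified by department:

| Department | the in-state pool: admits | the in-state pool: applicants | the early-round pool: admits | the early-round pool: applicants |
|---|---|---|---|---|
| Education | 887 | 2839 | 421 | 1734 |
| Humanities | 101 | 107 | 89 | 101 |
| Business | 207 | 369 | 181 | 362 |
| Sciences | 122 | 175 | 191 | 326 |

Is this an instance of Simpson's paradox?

Education: the in-state pool 887/2839 = 31.2%, the early-round pool 421/1734 = 24.3% → the in-state pool
Humanities: the in-state pool 101/107 = 94.4%, the early-round pool 89/101 = 88.1% → the in-state pool
Business: the in-state pool 207/369 = 56.1%, the early-round pool 181/362 = 50.0% → the in-state pool
Sciences: the in-state pool 122/175 = 69.7%, the early-round pool 191/326 = 58.6% → the in-state pool
Overall: the in-state pool 1317/3490 = 37.7%, the early-round pool 882/2523 = 35.0% → the in-state pool
The in-state pool wins overall and in every department group — no reversal.

No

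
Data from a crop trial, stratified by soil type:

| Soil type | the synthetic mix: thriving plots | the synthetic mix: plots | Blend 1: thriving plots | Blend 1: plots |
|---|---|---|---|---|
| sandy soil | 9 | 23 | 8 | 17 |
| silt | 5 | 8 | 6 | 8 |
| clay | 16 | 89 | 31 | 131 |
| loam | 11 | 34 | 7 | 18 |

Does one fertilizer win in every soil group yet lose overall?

No

Sandy soil: the synthetic mix 9/23 = 39.1%, Blend 1 8/17 = 47.1% → Blend 1
Silt: the synthetic mix 5/8 = 62.5%, Blend 1 6/8 = 75.0% → Blend 1
Clay: the synthetic mix 16/89 = 18.0%, Blend 1 31/131 = 23.7% → Blend 1
Loam: the synthetic mix 11/34 = 32.4%, Blend 1 7/18 = 38.9% → Blend 1
Overall: the synthetic mix 41/154 = 26.6%, Blend 1 52/174 = 29.9% → Blend 1
Blend 1 wins overall and in every soil group — no reversal.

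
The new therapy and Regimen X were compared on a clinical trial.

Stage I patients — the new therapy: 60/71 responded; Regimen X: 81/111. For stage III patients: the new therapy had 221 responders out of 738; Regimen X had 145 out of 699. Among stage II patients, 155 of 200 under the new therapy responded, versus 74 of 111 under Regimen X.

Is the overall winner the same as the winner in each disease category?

Yes

Stage I: the new therapy 60/71 = 84.5%, Regimen X 81/111 = 73.0% → the new therapy
Stage III: the new therapy 221/738 = 29.9%, Regimen X 145/699 = 20.7% → the new therapy
Stage II: the new therapy 155/200 = 77.5%, Regimen X 74/111 = 66.7% → the new therapy
Overall: the new therapy 436/1009 = 43.2%, Regimen X 300/921 = 32.6% → the new therapy
The new therapy wins overall and in every disease group — no reversal.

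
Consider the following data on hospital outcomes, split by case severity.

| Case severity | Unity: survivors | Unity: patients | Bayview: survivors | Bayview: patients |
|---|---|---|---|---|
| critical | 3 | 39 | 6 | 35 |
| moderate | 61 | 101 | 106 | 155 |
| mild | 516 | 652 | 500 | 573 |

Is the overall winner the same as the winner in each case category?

Critical: Unity 3/39 = 7.7%, Bayview 6/35 = 17.1% → Bayview
Moderate: Unity 61/101 = 60.4%, Bayview 106/155 = 68.4% → Bayview
Mild: Unity 516/652 = 79.1%, Bayview 500/573 = 87.3% → Bayview
Overall: Unity 580/792 = 73.2%, Bayview 612/763 = 80.2% → Bayview
Bayview wins overall and in every case group — no reversal.

Yes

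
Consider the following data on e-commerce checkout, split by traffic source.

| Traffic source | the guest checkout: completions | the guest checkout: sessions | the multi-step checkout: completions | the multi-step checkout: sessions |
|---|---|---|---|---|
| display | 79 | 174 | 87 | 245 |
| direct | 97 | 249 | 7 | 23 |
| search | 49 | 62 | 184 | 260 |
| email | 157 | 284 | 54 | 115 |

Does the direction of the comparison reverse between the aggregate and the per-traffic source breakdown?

Display: the guest checkout 79/174 = 45.4%, the multi-step checkout 87/245 = 35.5% → the guest checkout
Direct: the guest checkout 97/249 = 39.0%, the multi-step checkout 7/23 = 30.4% → the guest checkout
Search: the guest checkout 49/62 = 79.0%, the multi-step checkout 184/260 = 70.8% → the guest checkout
Email: the guest checkout 157/284 = 55.3%, the multi-step checkout 54/115 = 47.0% → the guest checkout
Overall: the guest checkout 382/769 = 49.7%, the multi-step checkout 332/643 = 51.6% → the multi-step checkout
The guest checkout wins each traffic group but the multi-step checkout wins overall — the comparison reverses. The guest checkout's sessions skew toward direct, which has a lower base rate.

Yes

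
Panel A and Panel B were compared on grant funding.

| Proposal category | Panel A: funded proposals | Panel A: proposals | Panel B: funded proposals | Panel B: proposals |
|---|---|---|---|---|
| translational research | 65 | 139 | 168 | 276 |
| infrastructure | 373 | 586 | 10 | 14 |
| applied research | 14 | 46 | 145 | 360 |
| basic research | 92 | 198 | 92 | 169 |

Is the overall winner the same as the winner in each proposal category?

Translational research: Panel A 65/139 = 46.8%, Panel B 168/276 = 60.9% → Panel B
Infrastructure: Panel A 373/586 = 63.7%, Panel B 10/14 = 71.4% → Panel B
Applied research: Panel A 14/46 = 30.4%, Panel B 145/360 = 40.3% → Panel B
Basic research: Panel A 92/198 = 46.5%, Panel B 92/169 = 54.4% → Panel B
Overall: Panel A 544/969 = 56.1%, Panel B 415/819 = 50.7% → Panel A
Panel B wins each proposal group but Panel A wins overall — the comparison reverses. Panel B's proposals skew toward applied research, which has a lower base rate.

No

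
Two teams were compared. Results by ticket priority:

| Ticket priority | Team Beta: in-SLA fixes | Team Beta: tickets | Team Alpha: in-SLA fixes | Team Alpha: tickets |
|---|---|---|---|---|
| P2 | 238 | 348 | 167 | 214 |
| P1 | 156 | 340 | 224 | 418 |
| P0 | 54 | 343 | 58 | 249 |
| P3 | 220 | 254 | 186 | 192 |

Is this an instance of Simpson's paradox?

No

P2: Team Beta 238/348 = 68.4%, Team Alpha 167/214 = 78.0% → Team Alpha
P1: Team Beta 156/340 = 45.9%, Team Alpha 224/418 = 53.6% → Team Alpha
P0: Team Beta 54/343 = 15.7%, Team Alpha 58/249 = 23.3% → Team Alpha
P3: Team Beta 220/254 = 86.6%, Team Alpha 186/192 = 96.9% → Team Alpha
Overall: Team Beta 668/1285 = 52.0%, Team Alpha 635/1073 = 59.2% → Team Alpha
Team Alpha wins overall and in every ticket group — no reversal.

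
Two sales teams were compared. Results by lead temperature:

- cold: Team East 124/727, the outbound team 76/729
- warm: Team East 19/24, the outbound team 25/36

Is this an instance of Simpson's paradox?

Cold: Team East 124/727 = 17.1%, the outbound team 76/729 = 10.4% → Team East
Warm: Team East 19/24 = 79.2%, the outbound team 25/36 = 69.4% → Team East
Overall: Team East 143/751 = 19.0%, the outbound team 101/765 = 13.2% → Team East
Team East wins overall and in every lead group — no reversal.

No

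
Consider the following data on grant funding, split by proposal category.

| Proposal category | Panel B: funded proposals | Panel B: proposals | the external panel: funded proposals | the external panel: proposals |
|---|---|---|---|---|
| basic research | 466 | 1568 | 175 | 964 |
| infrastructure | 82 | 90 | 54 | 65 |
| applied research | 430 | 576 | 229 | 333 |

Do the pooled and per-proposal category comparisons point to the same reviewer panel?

Yes

Basic research: Panel B 466/1568 = 29.7%, the external panel 175/964 = 18.2% → Panel B
Infrastructure: Panel B 82/90 = 91.1%, the external panel 54/65 = 83.1% → Panel B
Applied research: Panel B 430/576 = 74.7%, the external panel 229/333 = 68.8% → Panel B
Overall: Panel B 978/2234 = 43.8%, the external panel 458/1362 = 33.6% → Panel B
Panel B wins overall and in every proposal group — no reversal.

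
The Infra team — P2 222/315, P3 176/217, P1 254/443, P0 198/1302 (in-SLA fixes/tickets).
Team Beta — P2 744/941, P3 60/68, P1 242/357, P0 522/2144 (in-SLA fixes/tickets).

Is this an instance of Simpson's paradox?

P2: the Infra team 222/315 = 70.5%, Team Beta 744/941 = 79.1% → Team Beta
P3: the Infra team 176/217 = 81.1%, Team Beta 60/68 = 88.2% → Team Beta
P1: the Infra team 254/443 = 57.3%, Team Beta 242/357 = 67.8% → Team Beta
P0: the Infra team 198/1302 = 15.2%, Team Beta 522/2144 = 24.3% → Team Beta
Overall: the Infra team 850/2277 = 37.3%, Team Beta 1568/3510 = 44.7% → Team Beta
Team Beta wins overall and in every ticket group — no reversal.

No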